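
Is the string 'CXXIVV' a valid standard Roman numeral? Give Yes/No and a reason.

'CXXIVV': V should not appear more than once

No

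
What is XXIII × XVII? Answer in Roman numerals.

XXIII = 23
XVII = 17
23 × 17 = 391

CCCXCI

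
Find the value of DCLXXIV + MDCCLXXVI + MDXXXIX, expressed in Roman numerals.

DCLXXIV = 674, MDCCLXXVI = 1776, MDXXXIX = 1539
674 + 1776 = 2450
2450 + 1539 = 3989

MMMCMLXXXIX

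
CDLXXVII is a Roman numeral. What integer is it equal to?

CDLXXVII: CD=400, L=50, X=10, X=10, V=5, I=1, I=1
400 + 50 + 10 + 10 + 5 + 1 + 1 = 477

477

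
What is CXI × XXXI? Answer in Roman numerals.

CXI = 111
XXXI = 31
111 × 31 = 3441

MMMCDXLI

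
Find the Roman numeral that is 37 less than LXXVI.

LXXVI = 76
76 - 37 = 39

XXXIX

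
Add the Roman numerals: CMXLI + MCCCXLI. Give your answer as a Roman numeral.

CMXLI = 941
MCCCXLI = 1341
941 + 1341 = 2282

MMCCLXXXII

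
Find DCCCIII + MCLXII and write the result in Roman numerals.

DCCCIII = 803
MCLXII = 1162
803 + 1162 = 1965

MCMLXV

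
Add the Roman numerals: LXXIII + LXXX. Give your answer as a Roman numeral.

LXXIII = 73
LXXX = 80
73 + 80 = 153

CLIII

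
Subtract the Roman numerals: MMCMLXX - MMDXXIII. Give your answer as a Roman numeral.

MMCMLXX = 2970
MMDXXIII = 2523
2970 - 2523 = 447

CDXLVII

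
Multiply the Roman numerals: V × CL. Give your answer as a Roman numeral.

V = 5
CL = 150
5 × 150 = 750

DCCL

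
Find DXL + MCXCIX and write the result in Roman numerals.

DXL = 540
MCXCIX = 1199
540 + 1199 = 1739

MDCCXXXIX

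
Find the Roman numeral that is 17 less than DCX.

DCX = 610
610 - 17 = 593

DXCIII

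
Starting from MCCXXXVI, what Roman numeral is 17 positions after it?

MCCXXXVI = 1236
1236 + 17 = 1253

MCCLIII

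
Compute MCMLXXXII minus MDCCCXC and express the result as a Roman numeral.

MCMLXXXII = 1982
MDCCCXC = 1890
1982 - 1890 = 92

XCII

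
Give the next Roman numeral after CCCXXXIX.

CCCXXXIX = 339; next is 340

CCCXL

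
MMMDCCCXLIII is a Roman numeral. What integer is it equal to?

MMMDCCCXLIII: M=1000, M=1000, M=1000, D=500, C=100, C=100, C=100, XL=40, I=1, I=1, I=1
1000 + 1000 + 1000 + 500 + 100 + 100 + 100 + 40 + 1 + 1 + 1 = 3843

3843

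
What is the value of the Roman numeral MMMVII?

MMMVII: M=1000, M=1000, M=1000, V=5, I=1, I=1
1000 + 1000 + 1000 + 5 + 1 + 1 = 3007

3007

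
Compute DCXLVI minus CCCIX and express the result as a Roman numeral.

DCXLVI = 646
CCCIX = 309
646 - 309 = 337

CCCXXXVII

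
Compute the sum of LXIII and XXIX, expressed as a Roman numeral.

LXIII = 63
XXIX = 29
63 + 29 = 92

XCII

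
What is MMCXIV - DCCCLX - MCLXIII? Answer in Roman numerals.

MMCXIV = 2114, DCCCLX = 860, MCLXIII = 1163
2114 - 860 = 1254
1254 - 1163 = 91

XCI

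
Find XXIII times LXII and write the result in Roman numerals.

XXIII = 23
LXII = 62
23 × 62 = 1426

MCDXXVI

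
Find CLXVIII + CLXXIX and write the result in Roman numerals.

CLXVIII = 168
CLXXIX = 179
168 + 179 = 347

CCCXLVII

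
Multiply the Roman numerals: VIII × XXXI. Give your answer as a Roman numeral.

VIII = 8
XXXI = 31
8 × 31 = 248

CCXLVIII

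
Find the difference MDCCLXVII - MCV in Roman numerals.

MDCCLXVII = 1767
MCV = 1105
1767 - 1105 = 662

DCLXII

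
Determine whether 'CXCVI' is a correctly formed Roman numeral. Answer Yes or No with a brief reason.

'CXCVI': Check the rules: uses only the symbols I, V, X, L, C, D, M; no symbol is repeated more than three times in a row; V, L and D each appear at most once; the only place a smaller symbol precedes a larger one is the allowed subtractive pair XC, the symbol right after such a pair (if any) is smaller than the pair's first symbol, and otherwise the values never increase from left to right. Value: C (100) + XC (90) + V (5) + I (1) = 196. So it is a valid standard Roman numeral.

Yes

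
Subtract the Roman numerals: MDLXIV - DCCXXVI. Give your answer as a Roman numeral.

MDLXIV = 1564
DCCXXVI = 726
1564 - 726 = 838

DCCCXXXVIII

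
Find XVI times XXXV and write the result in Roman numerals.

XVI = 16
XXXV = 35
16 × 35 = 560

DLX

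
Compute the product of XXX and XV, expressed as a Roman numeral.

XXX = 30
XV = 15
30 × 15 = 450

CDL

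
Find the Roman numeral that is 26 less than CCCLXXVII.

CCCLXXVII = 377
377 - 26 = 351

CCCLI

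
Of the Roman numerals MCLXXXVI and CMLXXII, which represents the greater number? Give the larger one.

MCLXXXVI = 1186
CMLXXII = 972
1186 is larger

MCLXXXVI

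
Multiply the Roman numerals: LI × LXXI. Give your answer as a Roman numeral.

LI = 51
LXXI = 71
51 × 71 = 3621

MMMDCXXI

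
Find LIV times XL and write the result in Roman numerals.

LIV = 54
XL = 40
54 × 40 = 2160

MMCLX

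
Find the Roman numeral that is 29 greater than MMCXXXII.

MMCXXXII = 2132
2132 + 29 = 2161

MMCLXI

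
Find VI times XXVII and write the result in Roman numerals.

VI = 6
XXVII = 27
6 × 27 = 162

CLXII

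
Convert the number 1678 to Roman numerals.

Convert 1678 to Roman numerals:
  1678 contains 1×1000 (M)
  678 contains 1×500 (D)
  178 contains 1×100 (C)
  78 contains 1×50 (L)
  28 contains 2×10 (XX)
  8 contains 1×5 (V)
  3 contains 3×1 (III)

MDCLXXVIII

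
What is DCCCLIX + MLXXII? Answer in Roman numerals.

DCCCLIX = 859
MLXXII = 1072
859 + 1072 = 1931

MCMXXXI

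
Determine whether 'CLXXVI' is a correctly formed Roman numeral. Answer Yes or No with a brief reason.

'CLXXVI': Check the rules: uses only the symbols I, V, X, L, C, D, M; no symbol is repeated more than three times in a row; V, L and D each appear at most once; no smaller symbol precedes a larger one (values never increase from left to right). Value: C (100) + L (50) + X (10) + X (10) + V (5) + I (1) = 176. So it is a valid standard Roman numeral.

Yes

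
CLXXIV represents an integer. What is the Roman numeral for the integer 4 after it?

CLXXIV = 174
174 + 4 = 178

CLXXVIII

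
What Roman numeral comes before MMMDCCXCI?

MMMDCCXCI = 3791; previous is 3790

MMMDCCXC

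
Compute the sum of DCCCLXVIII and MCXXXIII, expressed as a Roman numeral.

DCCCLXVIII = 868
MCXXXIII = 1133
868 + 1133 = 2001

MMI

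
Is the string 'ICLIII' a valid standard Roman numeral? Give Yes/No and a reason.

'ICLIII': Invalid subtractive combination: IC

No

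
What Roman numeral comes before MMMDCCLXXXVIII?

MMMDCCLXXXVIII = 3788, so the previous integer is 3788 - 1 = 3787

MMMDCCLXXXVII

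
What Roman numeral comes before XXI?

XXI = 21; previous is 20

XX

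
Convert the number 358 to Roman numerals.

Convert 358 to Roman numerals:
  358 contains 3×100 (CCC)
  58 contains 1×50 (L)
  8 contains 1×5 (V)
  3 contains 3×1 (III)

CCCLVIII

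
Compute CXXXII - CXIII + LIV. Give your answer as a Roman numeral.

CXXXII = 132, CXIII = 113, LIV = 54
132 - 113 = 19
19 + 54 = 73

LXXIII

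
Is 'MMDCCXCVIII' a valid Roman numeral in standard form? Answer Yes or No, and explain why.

'MMDCCXCVIII': Check the rules: uses only the symbols I, V, X, L, C, D, M; no symbol is repeated more than three times in a row; V, L and D each appear at most once; the only place a smaller symbol precedes a larger one is the allowed subtractive pair XC, the symbol right after such a pair (if any) is smaller than the pair's first symbol, and otherwise the values never increase from left to right. Value: M (1000) + M (1000) + D (500) + C (100) + C (100) + XC (90) + V (5) + I (1) + I (1) + I (1) = 2798. So it is a valid standard Roman numeral.

Yes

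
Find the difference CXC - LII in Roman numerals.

CXC = 190
LII = 52
190 - 52 = 138

CXXXVIII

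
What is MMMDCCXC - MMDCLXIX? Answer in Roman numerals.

MMMDCCXC = 3790
MMDCLXIX = 2669
3790 - 2669 = 1121

MCXXI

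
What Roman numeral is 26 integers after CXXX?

CXXX = 130
130 + 26 = 156

CLVI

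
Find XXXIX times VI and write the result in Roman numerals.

XXXIX = 39
VI = 6
39 × 6 = 234

CCXXXIV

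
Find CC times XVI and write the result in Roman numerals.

CC = 200
XVI = 16
200 × 16 = 3200

MMMCC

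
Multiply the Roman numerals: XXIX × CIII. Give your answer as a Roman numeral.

XXIX = 29
CIII = 103
29 × 103 = 2987

MMCMLXXXVII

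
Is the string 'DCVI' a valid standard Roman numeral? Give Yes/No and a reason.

'DCVI': Check the rules: uses only the symbols I, V, X, L, C, D, M; no symbol is repeated more than three times in a row; V, L and D each appear at most once; no smaller symbol precedes a larger one (values never increase from left to right). Value: D (500) + C (100) + V (5) + I (1) = 606. So it is a valid standard Roman numeral.

Yes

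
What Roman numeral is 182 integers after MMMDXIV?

MMMDXIV = 3514
3514 + 182 = 3696

MMMDCXCVI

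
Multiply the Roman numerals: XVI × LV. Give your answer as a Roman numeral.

XVI = 16
LV = 55
16 × 55 = 880

DCCCLXXX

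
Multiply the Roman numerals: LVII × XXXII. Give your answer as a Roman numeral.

LVII = 57
XXXII = 32
57 × 32 = 1824

MDCCCXXIV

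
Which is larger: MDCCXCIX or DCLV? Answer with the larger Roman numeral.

MDCCXCIX = 1799
DCLV = 655
1799 is larger

MDCCXCIX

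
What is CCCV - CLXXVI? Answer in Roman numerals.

CCCV = 305
CLXXVI = 176
305 - 176 = 129

CXXIX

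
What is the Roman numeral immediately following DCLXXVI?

DCLXXVI = 676, so the next integer is 676 + 1 = 677

DCLXXVII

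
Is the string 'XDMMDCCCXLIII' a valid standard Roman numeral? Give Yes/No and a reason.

'XDMMDCCCXLIII': D should not appear more than once

No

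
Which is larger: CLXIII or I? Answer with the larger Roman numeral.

CLXIII = 163
I = 1
163 is larger

CLXIII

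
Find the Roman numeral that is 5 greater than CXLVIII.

CXLVIII = 148
148 + 5 = 153

CLIII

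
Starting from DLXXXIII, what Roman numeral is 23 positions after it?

DLXXXIII = 583
583 + 23 = 606

DCVI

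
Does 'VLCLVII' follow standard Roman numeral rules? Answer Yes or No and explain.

'VLCLVII': V should not appear more than once

No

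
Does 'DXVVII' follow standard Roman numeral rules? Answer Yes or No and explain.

'DXVVII': V should not appear more than once

No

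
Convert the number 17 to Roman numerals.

Convert 17 to Roman numerals:
  17 contains 1×10 (X)
  7 contains 1×5 (V)
  2 contains 2×1 (II)

XVII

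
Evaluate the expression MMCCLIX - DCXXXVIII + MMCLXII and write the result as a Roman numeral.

MMCCLIX = 2259, DCXXXVIII = 638, MMCLXII = 2162
2259 - 638 = 1621
1621 + 2162 = 3783

MMMDCCLXXXIII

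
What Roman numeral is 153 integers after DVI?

DVI = 506
506 + 153 = 659

DCLIX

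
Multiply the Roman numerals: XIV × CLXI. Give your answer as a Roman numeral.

XIV = 14
CLXI = 161
14 × 161 = 2254

MMCCLIV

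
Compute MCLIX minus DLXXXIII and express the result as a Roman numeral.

MCLIX = 1159
DLXXXIII = 583
1159 - 583 = 576

DLXXVI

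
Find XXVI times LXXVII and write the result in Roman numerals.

XXVI = 26
LXXVII = 77
26 × 77 = 2002

MMII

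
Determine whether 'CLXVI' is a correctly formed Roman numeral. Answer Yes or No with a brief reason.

'CLXVI': Check the rules: uses only the symbols I, V, X, L, C, D, M; no symbol is repeated more than three times in a row; V, L and D each appear at most once; no smaller symbol precedes a larger one (values never increase from left to right). Value: C (100) + L (50) + X (10) + V (5) + I (1) = 166. So it is a valid standard Roman numeral.

Yes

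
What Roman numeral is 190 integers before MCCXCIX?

MCCXCIX = 1299
1299 - 190 = 1109

MCIX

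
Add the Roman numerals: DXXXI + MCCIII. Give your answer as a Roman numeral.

DXXXI = 531
MCCIII = 1203
531 + 1203 = 1734

MDCCXXXIV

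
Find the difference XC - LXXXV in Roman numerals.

XC = 90
LXXXV = 85
90 - 85 = 5

V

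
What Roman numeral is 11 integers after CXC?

CXC = 190
190 + 11 = 201

CCI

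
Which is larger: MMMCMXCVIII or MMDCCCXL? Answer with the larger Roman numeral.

MMMCMXCVIII = 3998
MMDCCCXL = 2840
3998 is larger

MMMCMXCVIII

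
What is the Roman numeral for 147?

Convert 147 to Roman numerals:
  147 contains 1×100 (C)
  47 contains 1×40 (XL)
  7 contains 1×5 (V)
  2 contains 2×1 (II)

CXLVII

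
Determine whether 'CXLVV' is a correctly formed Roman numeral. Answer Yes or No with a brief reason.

'CXLVV': V should not appear more than once

No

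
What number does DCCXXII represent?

DCCXXII: D=500, C=100, C=100, X=10, X=10, I=1, I=1
500 + 100 + 100 + 10 + 10 + 1 + 1 = 722

722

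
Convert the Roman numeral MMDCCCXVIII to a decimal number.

MMDCCCXVIII: M=1000, M=1000, D=500, C=100, C=100, C=100, X=10, V=5, I=1, I=1, I=1
1000 + 1000 + 500 + 100 + 100 + 100 + 10 + 5 + 1 + 1 + 1 = 2818

2818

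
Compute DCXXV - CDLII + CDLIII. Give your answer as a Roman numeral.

DCXXV = 625, CDLII = 452, CDLIII = 453
625 - 452 = 173
173 + 453 = 626

DCXXVI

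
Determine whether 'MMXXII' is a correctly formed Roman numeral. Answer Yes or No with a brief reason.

'MMXXII': Check the rules: uses only the symbols I, V, X, L, C, D, M; no symbol is repeated more than three times in a row; V, L and D each appear at most once; no smaller symbol precedes a larger one (values never increase from left to right). Value: M (1000) + M (1000) + X (10) + X (10) + I (1) + I (1) = 2022. So it is a valid standard Roman numeral.

Yes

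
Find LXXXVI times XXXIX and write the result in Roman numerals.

LXXXVI = 86
XXXIX = 39
86 × 39 = 3354

MMMCCCLIV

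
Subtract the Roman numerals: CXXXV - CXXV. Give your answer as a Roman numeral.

CXXXV = 135
CXXV = 125
135 - 125 = 10

X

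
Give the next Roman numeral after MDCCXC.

MDCCXC = 1790, so the next integer is 1790 + 1 = 1791

MDCCXCI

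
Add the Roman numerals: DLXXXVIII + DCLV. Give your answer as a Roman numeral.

DLXXXVIII = 588
DCLV = 655
588 + 655 = 1243

MCCXLIII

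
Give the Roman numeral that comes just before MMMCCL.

MMMCCL = 3250, so the previous integer is 3250 - 1 = 3249

MMMCCXLIX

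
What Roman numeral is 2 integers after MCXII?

MCXII = 1112
1112 + 2 = 1114

MCXIV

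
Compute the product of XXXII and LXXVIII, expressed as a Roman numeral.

XXXII = 32
LXXVIII = 78
32 × 78 = 2496

MMCDXCVI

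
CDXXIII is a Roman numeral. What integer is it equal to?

CDXXIII: CD=400, X=10, X=10, I=1, I=1, I=1
400 + 10 + 10 + 1 + 1 + 1 = 423

423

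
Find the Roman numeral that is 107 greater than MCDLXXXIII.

MCDLXXXIII = 1483
1483 + 107 = 1590

MDXC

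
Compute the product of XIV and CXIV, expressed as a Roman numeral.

XIV = 14
CXIV = 114
14 × 114 = 1596

MDXCVI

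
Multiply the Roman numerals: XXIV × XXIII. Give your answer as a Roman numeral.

XXIV = 24
XXIII = 23
24 × 23 = 552

DLII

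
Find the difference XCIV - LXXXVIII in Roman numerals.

XCIV = 94
LXXXVIII = 88
94 - 88 = 6

VI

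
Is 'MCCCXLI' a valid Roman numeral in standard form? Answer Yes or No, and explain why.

'MCCCXLI': Check the rules: uses only the symbols I, V, X, L, C, D, M; no symbol is repeated more than three times in a row; V, L and D each appear at most once; the only place a smaller symbol precedes a larger one is the allowed subtractive pair XL, the symbol right after such a pair (if any) is smaller than the pair's first symbol, and otherwise the values never increase from left to right. Value: M (1000) + C (100) + C (100) + C (100) + XL (40) + I (1) = 1341. So it is a valid standard Roman numeral.

Yes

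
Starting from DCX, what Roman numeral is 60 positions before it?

DCX = 610
610 - 60 = 550

DL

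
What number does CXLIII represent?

CXLIII: C=100, XL=40, I=1, I=1, I=1
100 + 40 + 1 + 1 + 1 = 143

143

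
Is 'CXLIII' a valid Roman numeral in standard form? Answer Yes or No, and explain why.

'CXLIII': Check the rules: uses only the symbols I, V, X, L, C, D, M; no symbol is repeated more than three times in a row; V, L and D each appear at most once; the only place a smaller symbol precedes a larger one is the allowed subtractive pair XL, the symbol right after such a pair (if any) is smaller than the pair's first symbol, and otherwise the values never increase from left to right. Value: C (100) + XL (40) + I (1) + I (1) + I (1) = 143. So it is a valid standard Roman numeral.

Yes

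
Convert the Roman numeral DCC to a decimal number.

DCC: D=500, C=100, C=100
500 + 100 + 100 = 700

700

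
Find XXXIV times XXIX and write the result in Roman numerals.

XXXIV = 34
XXIX = 29
34 × 29 = 986

CMLXXXVI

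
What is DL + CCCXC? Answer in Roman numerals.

DL = 550
CCCXC = 390
550 + 390 = 940

CMXL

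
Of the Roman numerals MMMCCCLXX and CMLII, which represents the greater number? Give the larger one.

MMMCCCLXX = 3370
CMLII = 952
3370 is larger

MMMCCCLXX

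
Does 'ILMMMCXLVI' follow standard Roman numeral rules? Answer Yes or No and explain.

'ILMMMCXLVI': L should not appear more than once

No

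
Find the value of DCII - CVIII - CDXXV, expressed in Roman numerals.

DCII = 602, CVIII = 108, CDXXV = 425
602 - 108 = 494
494 - 425 = 69

LXIX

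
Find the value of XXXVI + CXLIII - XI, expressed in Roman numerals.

XXXVI = 36, CXLIII = 143, XI = 11
36 + 143 = 179
179 - 11 = 168

CLXVIII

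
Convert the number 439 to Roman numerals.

Convert 439 to Roman numerals:
  439 contains 1×400 (CD)
  39 contains 3×10 (XXX)
  9 contains 1×9 (IX)

CDXXXIX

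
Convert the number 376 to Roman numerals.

Convert 376 to Roman numerals:
  376 contains 3×100 (CCC)
  76 contains 1×50 (L)
  26 contains 2×10 (XX)
  6 contains 1×5 (V)
  1 contains 1×1 (I)

CCCLXXVI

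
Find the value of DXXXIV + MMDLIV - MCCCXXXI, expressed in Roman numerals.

DXXXIV = 534, MMDLIV = 2554, MCCCXXXI = 1331
534 + 2554 = 3088
3088 - 1331 = 1757

MDCCLVII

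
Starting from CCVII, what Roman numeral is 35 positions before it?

CCVII = 207
207 - 35 = 172

CLXXII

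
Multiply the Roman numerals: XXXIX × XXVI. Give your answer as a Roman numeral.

XXXIX = 39
XXVI = 26
39 × 26 = 1014

MXIV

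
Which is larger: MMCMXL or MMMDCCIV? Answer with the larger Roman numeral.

MMCMXL = 2940
MMMDCCIV = 3704
3704 is larger

MMMDCCIV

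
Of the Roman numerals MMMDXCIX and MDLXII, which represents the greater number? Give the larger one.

MMMDXCIX = 3599
MDLXII = 1562
3599 is larger

MMMDXCIX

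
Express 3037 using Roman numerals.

Convert 3037 to Roman numerals:
  3037 contains 3×1000 (MMM)
  37 contains 3×10 (XXX)
  7 contains 1×5 (V)
  2 contains 2×1 (II)

MMMXXXVII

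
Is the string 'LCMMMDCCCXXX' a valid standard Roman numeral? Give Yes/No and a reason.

'LCMMMDCCCXXX': Invalid subtractive combination: LC

No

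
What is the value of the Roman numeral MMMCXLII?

MMMCXLII: M=1000, M=1000, M=1000, C=100, XL=40, I=1, I=1
1000 + 1000 + 1000 + 100 + 40 + 1 + 1 = 3142

3142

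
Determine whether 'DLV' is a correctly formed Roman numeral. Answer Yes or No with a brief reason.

'DLV': Check the rules: uses only the symbols I, V, X, L, C, D, M; no symbol is repeated more than three times in a row; V, L and D each appear at most once; no smaller symbol precedes a larger one (values never increase from left to right). Value: D (500) + L (50) + V (5) = 555. So it is a valid standard Roman numeral.

Yes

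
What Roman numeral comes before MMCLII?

MMCLII = 2152; previous is 2151

MMCLI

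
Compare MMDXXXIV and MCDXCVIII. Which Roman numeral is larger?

MMDXXXIV = 2534
MCDXCVIII = 1498
2534 is larger

MMDXXXIV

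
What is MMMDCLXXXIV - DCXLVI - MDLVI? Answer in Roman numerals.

MMMDCLXXXIV = 3684, DCXLVI = 646, MDLVI = 1556
3684 - 646 = 3038
3038 - 1556 = 1482

MCDLXXXII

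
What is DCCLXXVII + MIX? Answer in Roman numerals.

DCCLXXVII = 777
MIX = 1009
777 + 1009 = 1786

MDCCLXXXVI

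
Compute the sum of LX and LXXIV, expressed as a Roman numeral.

LX = 60
LXXIV = 74
60 + 74 = 134

CXXXIV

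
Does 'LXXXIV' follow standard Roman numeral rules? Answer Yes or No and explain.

'LXXXIV': Check the rules: uses only the symbols I, V, X, L, C, D, M; no symbol is repeated more than three times in a row; V, L and D each appear at most once; the only place a smaller symbol precedes a larger one is the allowed subtractive pair IV, the symbol right after such a pair (if any) is smaller than the pair's first symbol, and otherwise the values never increase from left to right. Value: L (50) + X (10) + X (10) + X (10) + IV (4) = 84. So it is a valid standard Roman numeral.

Yes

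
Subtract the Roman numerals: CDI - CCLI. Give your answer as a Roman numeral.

CDI = 401
CCLI = 251
401 - 251 = 150

CL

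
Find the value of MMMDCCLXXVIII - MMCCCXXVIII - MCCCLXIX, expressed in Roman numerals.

MMMDCCLXXVIII = 3778, MMCCCXXVIII = 2328, MCCCLXIX = 1369
3778 - 2328 = 1450
1450 - 1369 = 81

LXXXI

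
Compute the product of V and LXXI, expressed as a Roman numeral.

V = 5
LXXI = 71
5 × 71 = 355

CCCLV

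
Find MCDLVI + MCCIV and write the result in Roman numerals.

MCDLVI = 1456
MCCIV = 1204
1456 + 1204 = 2660

MMDCLX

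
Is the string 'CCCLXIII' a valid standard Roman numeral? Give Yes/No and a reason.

'CCCLXIII': Check the rules: uses only the symbols I, V, X, L, C, D, M; no symbol is repeated more than three times in a row; V, L and D each appear at most once; no smaller symbol precedes a larger one (values never increase from left to right). Value: C (100) + C (100) + C (100) + L (50) + X (10) + I (1) + I (1) + I (1) = 363. So it is a valid standard Roman numeral.

Yes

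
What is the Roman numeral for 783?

Convert 783 to Roman numerals:
  783 contains 1×500 (D)
  283 contains 2×100 (CC)
  83 contains 1×50 (L)
  33 contains 3×10 (XXX)
  3 contains 3×1 (III)

DCCLXXXIII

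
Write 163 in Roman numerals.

Convert 163 to Roman numerals:
  163 contains 1×100 (C)
  63 contains 1×50 (L)
  13 contains 1×10 (X)
  3 contains 3×1 (III)

CLXIII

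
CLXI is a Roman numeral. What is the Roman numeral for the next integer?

CLXI = 161; next is 162

CLXII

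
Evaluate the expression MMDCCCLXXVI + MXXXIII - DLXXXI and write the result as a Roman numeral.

MMDCCCLXXVI = 2876, MXXXIII = 1033, DLXXXI = 581
2876 + 1033 = 3909
3909 - 581 = 3328

MMMCCCXXVIII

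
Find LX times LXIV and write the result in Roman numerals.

LX = 60
LXIV = 64
60 × 64 = 3840

MMMDCCCXL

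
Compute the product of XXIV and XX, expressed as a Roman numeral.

XXIV = 24
XX = 20
24 × 20 = 480

CDLXXX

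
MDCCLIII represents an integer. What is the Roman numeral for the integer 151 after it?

MDCCLIII = 1753
1753 + 151 = 1904

MCMIV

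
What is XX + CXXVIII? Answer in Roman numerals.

XX = 20
CXXVIII = 128
20 + 128 = 148

CXLVIII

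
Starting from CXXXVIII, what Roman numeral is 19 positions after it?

CXXXVIII = 138
138 + 19 = 157

CLVII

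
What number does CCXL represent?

CCXL: C=100, C=100, XL=40
100 + 100 + 40 = 240

240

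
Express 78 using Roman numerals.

Convert 78 to Roman numerals:
  78 contains 1×50 (L)
  28 contains 2×10 (XX)
  8 contains 1×5 (V)
  3 contains 3×1 (III)

LXXVIII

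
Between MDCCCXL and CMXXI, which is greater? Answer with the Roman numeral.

MDCCCXL = 1840
CMXXI = 921
1840 is larger

MDCCCXL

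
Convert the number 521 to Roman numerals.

Convert 521 to Roman numerals:
  521 contains 1×500 (D)
  21 contains 2×10 (XX)
  1 contains 1×1 (I)

DXXI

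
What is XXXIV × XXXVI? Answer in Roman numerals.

XXXIV = 34
XXXVI = 36
34 × 36 = 1224

MCCXXIV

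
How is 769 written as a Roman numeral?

Convert 769 to Roman numerals:
  769 contains 1×500 (D)
  269 contains 2×100 (CC)
  69 contains 1×50 (L)
  19 contains 1×10 (X)
  9 contains 1×9 (IX)

DCCLXIX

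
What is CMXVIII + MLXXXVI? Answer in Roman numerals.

CMXVIII = 918
MLXXXVI = 1086
918 + 1086 = 2004

MMIV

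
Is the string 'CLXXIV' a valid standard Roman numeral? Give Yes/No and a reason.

'CLXXIV': Check the rules: uses only the symbols I, V, X, L, C, D, M; no symbol is repeated more than three times in a row; V, L and D each appear at most once; the only place a smaller symbol precedes a larger one is the allowed subtractive pair IV, the symbol right after such a pair (if any) is smaller than the pair's first symbol, and otherwise the values never increase from left to right. Value: C (100) + L (50) + X (10) + X (10) + IV (4) = 174. So it is a valid standard Roman numeral.

Yes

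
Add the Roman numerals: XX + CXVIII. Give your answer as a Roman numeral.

XX = 20
CXVIII = 118
20 + 118 = 138

CXXXVIII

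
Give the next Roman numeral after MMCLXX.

MMCLXX = 2170, so the next integer is 2170 + 1 = 2171

MMCLXXI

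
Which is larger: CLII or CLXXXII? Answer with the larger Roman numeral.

CLII = 152
CLXXXII = 182
182 is larger

CLXXXII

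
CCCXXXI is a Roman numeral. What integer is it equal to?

CCCXXXI: C=100, C=100, C=100, X=10, X=10, X=10, I=1
100 + 100 + 100 + 10 + 10 + 10 + 1 = 331

331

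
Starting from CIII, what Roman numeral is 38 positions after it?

CIII = 103
103 + 38 = 141

CXLI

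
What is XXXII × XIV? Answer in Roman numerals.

XXXII = 32
XIV = 14
32 × 14 = 448

CDXLVIII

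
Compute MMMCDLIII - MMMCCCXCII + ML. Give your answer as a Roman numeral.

MMMCDLIII = 3453, MMMCCCXCII = 3392, ML = 1050
3453 - 3392 = 61
61 + 1050 = 1111

MCXI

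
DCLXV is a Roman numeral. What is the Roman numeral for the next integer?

DCLXV = 665, so the next integer is 665 + 1 = 666

DCLXVI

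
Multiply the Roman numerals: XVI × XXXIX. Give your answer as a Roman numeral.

XVI = 16
XXXIX = 39
16 × 39 = 624

DCXXIV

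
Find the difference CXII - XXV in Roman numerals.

CXII = 112
XXV = 25
112 - 25 = 87

LXXXVII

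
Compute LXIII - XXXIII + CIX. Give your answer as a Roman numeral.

LXIII = 63, XXXIII = 33, CIX = 109
63 - 33 = 30
30 + 109 = 139

CXXXIX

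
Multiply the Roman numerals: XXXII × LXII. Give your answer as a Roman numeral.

XXXII = 32
LXII = 62
32 × 62 = 1984

MCMLXXXIV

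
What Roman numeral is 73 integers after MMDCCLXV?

MMDCCLXV = 2765
2765 + 73 = 2838

MMDCCCXXXVIII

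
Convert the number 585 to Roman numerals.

Convert 585 to Roman numerals:
  585 contains 1×500 (D)
  85 contains 1×50 (L)
  35 contains 3×10 (XXX)
  5 contains 1×5 (V)

DLXXXV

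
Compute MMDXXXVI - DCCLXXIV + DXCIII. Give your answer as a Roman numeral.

MMDXXXVI = 2536, DCCLXXIV = 774, DXCIII = 593
2536 - 774 = 1762
1762 + 593 = 2355

MMCCCLV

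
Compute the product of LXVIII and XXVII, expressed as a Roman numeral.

LXVIII = 68
XXVII = 27
68 × 27 = 1836

MDCCCXXXVI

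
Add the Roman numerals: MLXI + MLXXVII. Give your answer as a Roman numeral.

MLXI = 1061
MLXXVII = 1077
1061 + 1077 = 2138

MMCXXXVIII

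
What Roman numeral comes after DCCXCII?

DCCXCII = 792, so the next integer is 792 + 1 = 793

DCCXCIII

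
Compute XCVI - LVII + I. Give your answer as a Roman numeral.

XCVI = 96, LVII = 57, I = 1
96 - 57 = 39
39 + 1 = 40

XL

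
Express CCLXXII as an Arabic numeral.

CCLXXII: C=100, C=100, L=50, X=10, X=10, I=1, I=1
100 + 100 + 50 + 10 + 10 + 1 + 1 = 272

272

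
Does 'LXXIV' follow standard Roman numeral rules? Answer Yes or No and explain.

'LXXIV': Check the rules: uses only the symbols I, V, X, L, C, D, M; no symbol is repeated more than three times in a row; V, L and D each appear at most once; the only place a smaller symbol precedes a larger one is the allowed subtractive pair IV, the symbol right after such a pair (if any) is smaller than the pair's first symbol, and otherwise the values never increase from left to right. Value: L (50) + X (10) + X (10) + IV (4) = 74. So it is a valid standard Roman numeral.

Yes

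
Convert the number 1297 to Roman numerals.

Convert 1297 to Roman numerals:
  1297 contains 1×1000 (M)
  297 contains 2×100 (CC)
  97 contains 1×90 (XC)
  7 contains 1×5 (V)
  2 contains 2×1 (II)

MCCXCVII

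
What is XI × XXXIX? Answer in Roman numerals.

XI = 11
XXXIX = 39
11 × 39 = 429

CDXXIX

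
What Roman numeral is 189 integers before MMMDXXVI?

MMMDXXVI = 3526
3526 - 189 = 3337

MMMCCCXXXVII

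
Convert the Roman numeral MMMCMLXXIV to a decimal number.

MMMCMLXXIV: M=1000, M=1000, M=1000, CM=900, L=50, X=10, X=10, IV=4
1000 + 1000 + 1000 + 900 + 50 + 10 + 10 + 4 = 3974

3974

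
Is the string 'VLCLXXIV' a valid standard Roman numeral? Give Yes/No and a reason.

'VLCLXXIV': V should not appear more than once

No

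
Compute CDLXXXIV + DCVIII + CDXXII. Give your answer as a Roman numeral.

CDLXXXIV = 484, DCVIII = 608, CDXXII = 422
484 + 608 = 1092
1092 + 422 = 1514

MDXIV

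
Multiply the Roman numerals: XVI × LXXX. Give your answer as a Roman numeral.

XVI = 16
LXXX = 80
16 × 80 = 1280

MCCLXXX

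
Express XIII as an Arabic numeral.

XIII: X=10, I=1, I=1, I=1
10 + 1 + 1 + 1 = 13

13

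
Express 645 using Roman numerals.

Convert 645 to Roman numerals:
  645 contains 1×500 (D)
  145 contains 1×100 (C)
  45 contains 1×40 (XL)
  5 contains 1×5 (V)

DCXLV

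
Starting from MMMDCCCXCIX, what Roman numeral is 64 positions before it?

MMMDCCCXCIX = 3899
3899 - 64 = 3835

MMMDCCCXXXV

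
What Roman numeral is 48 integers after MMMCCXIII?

MMMCCXIII = 3213
3213 + 48 = 3261

MMMCCLXI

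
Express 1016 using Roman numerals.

Convert 1016 to Roman numerals:
  1016 contains 1×1000 (M)
  16 contains 1×10 (X)
  6 contains 1×5 (V)
  1 contains 1×1 (I)

MXVI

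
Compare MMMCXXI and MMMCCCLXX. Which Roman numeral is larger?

MMMCXXI = 3121
MMMCCCLXX = 3370
3370 is larger

MMMCCCLXX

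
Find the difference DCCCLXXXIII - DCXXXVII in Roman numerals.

DCCCLXXXIII = 883
DCXXXVII = 637
883 - 637 = 246

CCXLVI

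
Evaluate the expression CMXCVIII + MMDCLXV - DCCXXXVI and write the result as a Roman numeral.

CMXCVIII = 998, MMDCLXV = 2665, DCCXXXVI = 736
998 + 2665 = 3663
3663 - 736 = 2927

MMCMXXVII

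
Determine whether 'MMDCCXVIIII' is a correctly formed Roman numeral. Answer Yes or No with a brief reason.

'MMDCCXVIIII': More than 3 consecutive I's

No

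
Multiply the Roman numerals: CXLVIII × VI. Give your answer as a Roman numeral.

CXLVIII = 148
VI = 6
148 × 6 = 888

DCCCLXXXVIII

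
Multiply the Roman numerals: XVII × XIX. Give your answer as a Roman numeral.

XVII = 17
XIX = 19
17 × 19 = 323

CCCXXIII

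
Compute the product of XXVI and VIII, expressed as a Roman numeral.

XXVI = 26
VIII = 8
26 × 8 = 208

CCVIII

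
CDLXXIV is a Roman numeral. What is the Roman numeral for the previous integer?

CDLXXIV = 474; previous is 473

CDLXXIII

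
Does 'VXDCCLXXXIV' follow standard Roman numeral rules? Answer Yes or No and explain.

'VXDCCLXXXIV': V should not appear more than once

No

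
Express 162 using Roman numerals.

Convert 162 to Roman numerals:
  162 contains 1×100 (C)
  62 contains 1×50 (L)
  12 contains 1×10 (X)
  2 contains 2×1 (II)

CLXII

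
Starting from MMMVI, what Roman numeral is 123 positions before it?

MMMVI = 3006
3006 - 123 = 2883

MMDCCCLXXXIII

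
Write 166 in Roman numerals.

Convert 166 to Roman numerals:
  166 contains 1×100 (C)
  66 contains 1×50 (L)
  16 contains 1×10 (X)
  6 contains 1×5 (V)
  1 contains 1×1 (I)

CLXVI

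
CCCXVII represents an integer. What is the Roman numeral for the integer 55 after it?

CCCXVII = 317
317 + 55 = 372

CCCLXXII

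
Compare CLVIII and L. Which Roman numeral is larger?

CLVIII = 158
L = 50
158 is larger

CLVIII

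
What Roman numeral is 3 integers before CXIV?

CXIV = 114
114 - 3 = 111

CXI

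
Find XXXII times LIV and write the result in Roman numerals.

XXXII = 32
LIV = 54
32 × 54 = 1728

MDCCXXVIII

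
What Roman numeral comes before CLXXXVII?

CLXXXVII = 187, so the previous integer is 187 - 1 = 186

CLXXXVI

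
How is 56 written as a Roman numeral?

Convert 56 to Roman numerals:
  56 contains 1×50 (L)
  6 contains 1×5 (V)
  1 contains 1×1 (I)

LVI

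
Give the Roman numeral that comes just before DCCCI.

DCCCI = 801, so the previous integer is 801 - 1 = 800

DCCC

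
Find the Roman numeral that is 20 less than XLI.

XLI = 41
41 - 20 = 21

XXI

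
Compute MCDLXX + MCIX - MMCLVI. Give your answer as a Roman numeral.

MCDLXX = 1470, MCIX = 1109, MMCLVI = 2156
1470 + 1109 = 2579
2579 - 2156 = 423

CDXXIII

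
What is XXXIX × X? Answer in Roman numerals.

XXXIX = 39
X = 10
39 × 10 = 390

CCCXC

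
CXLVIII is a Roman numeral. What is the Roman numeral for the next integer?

CXLVIII = 148; next is 149

CXLIX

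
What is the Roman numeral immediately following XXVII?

XXVII = 27, so the next integer is 27 + 1 = 28

XXVIII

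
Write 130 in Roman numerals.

Convert 130 to Roman numerals:
  130 contains 1×100 (C)
  30 contains 3×10 (XXX)

CXXX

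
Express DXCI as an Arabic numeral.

DXCI: D=500, XC=90, I=1
500 + 90 + 1 = 591

591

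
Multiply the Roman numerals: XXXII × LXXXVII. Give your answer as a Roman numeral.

XXXII = 32
LXXXVII = 87
32 × 87 = 2784

MMDCCLXXXIV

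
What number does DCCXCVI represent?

DCCXCVI: D=500, C=100, C=100, XC=90, V=5, I=1
500 + 100 + 100 + 90 + 5 + 1 = 796

796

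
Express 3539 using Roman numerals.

Convert 3539 to Roman numerals:
  3539 contains 3×1000 (MMM)
  539 contains 1×500 (D)
  39 contains 3×10 (XXX)
  9 contains 1×9 (IX)

MMMDXXXIX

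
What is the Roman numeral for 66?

Convert 66 to Roman numerals:
  66 contains 1×50 (L)
  16 contains 1×10 (X)
  6 contains 1×5 (V)
  1 contains 1×1 (I)

LXVI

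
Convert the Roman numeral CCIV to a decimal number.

CCIV: C=100, C=100, IV=4
100 + 100 + 4 = 204

204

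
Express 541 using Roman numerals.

Convert 541 to Roman numerals:
  541 contains 1×500 (D)
  41 contains 1×40 (XL)
  1 contains 1×1 (I)

DXLI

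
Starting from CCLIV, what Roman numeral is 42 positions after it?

CCLIV = 254
254 + 42 = 296

CCXCVI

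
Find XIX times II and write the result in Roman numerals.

XIX = 19
II = 2
19 × 2 = 38

XXXVIII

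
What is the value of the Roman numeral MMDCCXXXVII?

MMDCCXXXVII: M=1000, M=1000, D=500, C=100, C=100, X=10, X=10, X=10, V=5, I=1, I=1
1000 + 1000 + 500 + 100 + 100 + 10 + 10 + 10 + 5 + 1 + 1 = 2737

2737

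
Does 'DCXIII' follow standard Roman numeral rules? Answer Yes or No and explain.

'DCXIII': Check the rules: uses only the symbols I, V, X, L, C, D, M; no symbol is repeated more than three times in a row; V, L and D each appear at most once; no smaller symbol precedes a larger one (values never increase from left to right). Value: D (500) + C (100) + X (10) + I (1) + I (1) + I (1) = 613. So it is a valid standard Roman numeral.

Yes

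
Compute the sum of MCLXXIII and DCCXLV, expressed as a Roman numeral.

MCLXXIII = 1173
DCCXLV = 745
1173 + 745 = 1918

MCMXVIII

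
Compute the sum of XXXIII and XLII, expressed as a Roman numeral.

XXXIII = 33
XLII = 42
33 + 42 = 75

LXXV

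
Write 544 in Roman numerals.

Convert 544 to Roman numerals:
  544 contains 1×500 (D)
  44 contains 1×40 (XL)
  4 contains 1×4 (IV)

DXLIV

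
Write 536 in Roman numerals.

Convert 536 to Roman numerals:
  536 contains 1×500 (D)
  36 contains 3×10 (XXX)
  6 contains 1×5 (V)
  1 contains 1×1 (I)

DXXXVI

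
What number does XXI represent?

XXI: X=10, X=10, I=1
10 + 10 + 1 = 21

21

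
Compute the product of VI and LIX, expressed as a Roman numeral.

VI = 6
LIX = 59
6 × 59 = 354

CCCLIV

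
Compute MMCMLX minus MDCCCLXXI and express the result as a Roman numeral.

MMCMLX = 2960
MDCCCLXXI = 1871
2960 - 1871 = 1089

MLXXXIX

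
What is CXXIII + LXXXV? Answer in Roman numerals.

CXXIII = 123
LXXXV = 85
123 + 85 = 208

CCVIII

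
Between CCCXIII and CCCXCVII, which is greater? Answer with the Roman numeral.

CCCXIII = 313
CCCXCVII = 397
397 is larger

CCCXCVII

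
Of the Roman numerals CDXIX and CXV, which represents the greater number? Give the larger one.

CDXIX = 419
CXV = 115
419 is larger

CDXIX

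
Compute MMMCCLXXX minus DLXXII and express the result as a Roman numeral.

MMMCCLXXX = 3280
DLXXII = 572
3280 - 572 = 2708

MMDCCVIII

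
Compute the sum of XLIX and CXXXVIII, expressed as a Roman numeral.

XLIX = 49
CXXXVIII = 138
49 + 138 = 187

CLXXXVII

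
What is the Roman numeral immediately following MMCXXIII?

MMCXXIII = 2123, so the next integer is 2123 + 1 = 2124

MMCXXIV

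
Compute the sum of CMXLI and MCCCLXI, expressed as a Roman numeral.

CMXLI = 941
MCCCLXI = 1361
941 + 1361 = 2302

MMCCCII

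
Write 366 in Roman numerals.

Convert 366 to Roman numerals:
  366 contains 3×100 (CCC)
  66 contains 1×50 (L)
  16 contains 1×10 (X)
  6 contains 1×5 (V)
  1 contains 1×1 (I)

CCCLXVI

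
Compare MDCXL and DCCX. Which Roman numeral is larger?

MDCXL = 1640
DCCX = 710
1640 is larger

MDCXL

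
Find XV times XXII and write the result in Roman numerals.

XV = 15
XXII = 22
15 × 22 = 330

CCCXXX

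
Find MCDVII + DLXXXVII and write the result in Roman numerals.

MCDVII = 1407
DLXXXVII = 587
1407 + 587 = 1994

MCMXCIV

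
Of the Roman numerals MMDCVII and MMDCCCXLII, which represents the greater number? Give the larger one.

MMDCVII = 2607
MMDCCCXLII = 2842
2842 is larger

MMDCCCXLII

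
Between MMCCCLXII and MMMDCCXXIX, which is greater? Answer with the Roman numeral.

MMCCCLXII = 2362
MMMDCCXXIX = 3729
3729 is larger

MMMDCCXXIX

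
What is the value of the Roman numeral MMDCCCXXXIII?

MMDCCCXXXIII: M=1000, M=1000, D=500, C=100, C=100, C=100, X=10, X=10, X=10, I=1, I=1, I=1
1000 + 1000 + 500 + 100 + 100 + 100 + 10 + 10 + 10 + 1 + 1 + 1 = 2833

2833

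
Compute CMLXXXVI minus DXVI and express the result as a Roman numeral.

CMLXXXVI = 986
DXVI = 516
986 - 516 = 470

CDLXX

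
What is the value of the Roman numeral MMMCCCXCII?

MMMCCCXCII: M=1000, M=1000, M=1000, C=100, C=100, C=100, XC=90, I=1, I=1
1000 + 1000 + 1000 + 100 + 100 + 100 + 90 + 1 + 1 = 3392

3392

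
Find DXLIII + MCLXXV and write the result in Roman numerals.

DXLIII = 543
MCLXXV = 1175
543 + 1175 = 1718

MDCCXVIII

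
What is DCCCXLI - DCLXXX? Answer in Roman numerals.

DCCCXLI = 841
DCLXXX = 680
841 - 680 = 161

CLXI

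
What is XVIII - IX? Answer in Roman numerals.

XVIII = 18
IX = 9
18 - 9 = 9

IX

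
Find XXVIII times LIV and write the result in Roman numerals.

XXVIII = 28
LIV = 54
28 × 54 = 1512

MDXII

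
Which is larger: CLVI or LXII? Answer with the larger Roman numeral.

CLVI = 156
LXII = 62
156 is larger

CLVI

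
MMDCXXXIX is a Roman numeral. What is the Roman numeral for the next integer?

MMDCXXXIX = 2639, so the next integer is 2639 + 1 = 2640

MMDCXL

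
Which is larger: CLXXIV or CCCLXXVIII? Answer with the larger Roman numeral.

CLXXIV = 174
CCCLXXVIII = 378
378 is larger

CCCLXXVIII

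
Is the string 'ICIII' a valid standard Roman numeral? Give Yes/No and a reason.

'ICIII': Invalid subtractive combination: IC

No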